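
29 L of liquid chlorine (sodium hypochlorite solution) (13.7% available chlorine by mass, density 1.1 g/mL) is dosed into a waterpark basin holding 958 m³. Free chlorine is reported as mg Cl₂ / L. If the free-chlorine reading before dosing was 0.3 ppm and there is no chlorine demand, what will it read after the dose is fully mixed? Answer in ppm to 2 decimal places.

Volume: 958 m³ = 958,000 L.
Mass of solution: 29 L × 1000 mL/L × 1.1 g/mL = 31,900 g.
Available chlorine delivered: 31,900 g × 0.137 = 4370 g as Cl₂.
Concentration rise: 4370 g / 958,000 L = 4.562 mg/L = 4.56 ppm.
Final FC: 0.3 + 4.56 = 4.86 ppm.

4.86 ppm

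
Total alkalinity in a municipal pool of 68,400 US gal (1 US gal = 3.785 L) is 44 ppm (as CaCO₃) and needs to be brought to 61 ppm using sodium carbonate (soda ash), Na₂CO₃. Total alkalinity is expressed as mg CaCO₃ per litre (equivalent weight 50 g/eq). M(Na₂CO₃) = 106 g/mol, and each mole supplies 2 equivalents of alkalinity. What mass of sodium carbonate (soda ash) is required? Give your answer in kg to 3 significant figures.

4.67 kg

Volume: 68,400 US gal × 3.785 L/gal = 258,894 L.
Alkalinity to add: (61 − 44) = 17 mg/L as CaCO₃ × 258,894 L = 4401 g as CaCO₃.
Equivalents: 4401 g ÷ 50 g/eq = 88.02 eq.
Each mole of Na₂CO₃ supplies 2 eq, so 88.02 / 2 = 44.01 mol.
Mass: 44.01 mol × 106 g/mol = 4665 g.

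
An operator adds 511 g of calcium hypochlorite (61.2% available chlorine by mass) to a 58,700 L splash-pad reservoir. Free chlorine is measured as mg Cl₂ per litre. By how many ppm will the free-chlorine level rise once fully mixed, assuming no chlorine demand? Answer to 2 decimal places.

Available chlorine delivered: 511 g × 0.612 = 312.7 g as Cl₂.
Concentration rise: 312.7 g / 58,700 L = 5.328 mg/L = 5.33 ppm.

5.33 ppm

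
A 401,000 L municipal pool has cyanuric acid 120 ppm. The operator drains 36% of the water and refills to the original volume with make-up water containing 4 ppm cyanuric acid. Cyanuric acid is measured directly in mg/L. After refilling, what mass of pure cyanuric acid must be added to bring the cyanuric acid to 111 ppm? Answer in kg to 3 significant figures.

13.1 kg

After draining 36% and refilling: 120 × 0.64 + 4 × 0.36 = 78.24 ppm.
Deficit to target: 111 − 78.24 = 32.76 mg/L.
Mass: 32.76 mg/L × 401,000 L = 13,140 g cyanuric acid.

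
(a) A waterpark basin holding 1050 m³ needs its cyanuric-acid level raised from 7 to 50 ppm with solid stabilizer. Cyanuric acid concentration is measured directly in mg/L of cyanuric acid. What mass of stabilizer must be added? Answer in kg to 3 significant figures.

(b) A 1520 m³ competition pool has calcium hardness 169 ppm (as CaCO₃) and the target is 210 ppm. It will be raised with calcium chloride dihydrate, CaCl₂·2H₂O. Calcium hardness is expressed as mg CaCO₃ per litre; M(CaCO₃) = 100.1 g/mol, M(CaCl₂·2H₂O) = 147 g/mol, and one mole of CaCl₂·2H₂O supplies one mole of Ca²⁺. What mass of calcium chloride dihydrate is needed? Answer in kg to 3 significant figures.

(a) 45.1 kg; (b) 91.5 kg

(a) Volume: 1050 m³ = 1,050,000 L.
(a) CYA to add: (50 − 7) = 43 mg/L × 1,050,000 L = 45,150 g cyanuric acid.

(b) Volume: 1520 m³ = 1,520,000 L.
(b) Hardness to add: (210 − 169) = 41 mg/L as CaCO₃ × 1,520,000 L = 62,320 g as CaCO₃.
(b) Moles of Ca²⁺ (1 mol Ca²⁺ ≡ 1 mol CaCO₃): 62,320 / 100.1 g/mol = 622.6 mol.
(b) Mass of CaCl₂·2H₂O: 622.6 × 147 = 91,520 g.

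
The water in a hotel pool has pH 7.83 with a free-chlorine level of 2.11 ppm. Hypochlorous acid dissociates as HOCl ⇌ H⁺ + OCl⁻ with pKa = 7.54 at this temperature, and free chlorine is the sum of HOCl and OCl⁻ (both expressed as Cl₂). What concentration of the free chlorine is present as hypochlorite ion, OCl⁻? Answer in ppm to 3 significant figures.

[OCl⁻]/[HOCl] = 10^(pH − pKa) = 10^(7.83 − 7.54) = 10^0.29 = 1.95.
Fraction as HOCl = 1 / (1 + 1.95) = 0.339.
OCl⁻ = (1 − 0.339) × 2.11 ppm = 1.395 ppm.

1.39 ppm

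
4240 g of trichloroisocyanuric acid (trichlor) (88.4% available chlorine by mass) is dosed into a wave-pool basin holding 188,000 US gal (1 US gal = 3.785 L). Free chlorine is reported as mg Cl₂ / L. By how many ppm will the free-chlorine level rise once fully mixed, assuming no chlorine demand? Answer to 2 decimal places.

5.27 ppm

Volume: 188,000 US gal × 3.785 L/gal = 711,580 L.
Available chlorine delivered: 4240 g × 0.884 = 3748 g as Cl₂.
Concentration rise: 3748 g / 711,580 L = 5.267 mg/L = 5.27 ppm.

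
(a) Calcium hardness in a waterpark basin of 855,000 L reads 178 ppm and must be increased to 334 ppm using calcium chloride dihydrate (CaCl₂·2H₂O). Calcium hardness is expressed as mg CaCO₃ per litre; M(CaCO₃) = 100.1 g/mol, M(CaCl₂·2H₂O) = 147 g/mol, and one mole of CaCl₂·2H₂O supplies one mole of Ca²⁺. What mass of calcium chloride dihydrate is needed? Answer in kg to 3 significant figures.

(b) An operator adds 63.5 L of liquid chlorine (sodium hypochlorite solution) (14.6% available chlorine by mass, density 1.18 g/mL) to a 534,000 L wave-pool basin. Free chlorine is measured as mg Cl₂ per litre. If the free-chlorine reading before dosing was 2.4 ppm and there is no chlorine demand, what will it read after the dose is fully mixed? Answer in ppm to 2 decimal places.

(a) Hardness to add: (334 − 178) = 156 mg/L as CaCO₃ × 855,000 L = 133,400 g as CaCO₃.
(a) Moles of Ca²⁺ (1 mol Ca²⁺ ≡ 1 mol CaCO₃): 133,400 / 100.1 g/mol = 1332 mol.
(a) Mass of CaCl₂·2H₂O: 1332 × 147 = 195,900 g.

(b) Mass of solution: 63.5 L × 1000 mL/L × 1.18 g/mL = 74,930 g.
(b) Available chlorine delivered: 74,930 g × 0.146 = 10,940 g as Cl₂.
(b) Concentration rise: 10,940 g / 534,000 L = 20.49 mg/L = 20.49 ppm.
(b) Final FC: 2.4 + 20.49 = 22.89 ppm.

(a) 196 kg; (b) 22.89 ppm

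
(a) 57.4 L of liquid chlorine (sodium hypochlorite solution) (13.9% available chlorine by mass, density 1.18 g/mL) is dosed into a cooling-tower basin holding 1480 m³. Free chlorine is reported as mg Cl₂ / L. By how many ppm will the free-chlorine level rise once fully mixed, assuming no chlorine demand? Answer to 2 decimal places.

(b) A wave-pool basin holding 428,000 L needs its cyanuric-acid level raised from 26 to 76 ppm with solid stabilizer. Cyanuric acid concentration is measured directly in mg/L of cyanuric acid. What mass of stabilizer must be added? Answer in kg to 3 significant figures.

(a) 6.36 ppm; (b) 21.4 kg

(a) Volume: 1480 m³ = 1,480,000 L.
(a) Mass of solution: 57.4 L × 1000 mL/L × 1.18 g/mL = 67,730 g.
(a) Available chlorine delivered: 67,730 g × 0.139 = 9415 g as Cl₂.
(a) Concentration rise: 9415 g / 1,480,000 L = 6.361 mg/L = 6.36 ppm.

(b) CYA to add: (76 − 26) = 50 mg/L × 428,000 L = 21,400 g cyanuric acid.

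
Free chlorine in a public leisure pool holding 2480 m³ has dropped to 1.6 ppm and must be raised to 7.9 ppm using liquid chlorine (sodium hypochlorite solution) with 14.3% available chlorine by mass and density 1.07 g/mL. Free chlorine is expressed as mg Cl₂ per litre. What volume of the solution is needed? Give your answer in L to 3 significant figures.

Volume: 2480 m³ = 2,480,000 L.
Chlorine deficit: 7.9 − 1.6 = 6.3 ppm = 6.3 mg/L as Cl₂.
Cl₂ equivalent needed: 6.3 mg/L × 2,480,000 L = 15,620,000 mg = 15,620 g.
Product at 14.3% available chlorine: 15,620 / 0.143 = 109,300 g.
Volume at density 1.07 g/mL: 109,300 g ÷ 1.07 g/mL = 102,100 mL.

102 L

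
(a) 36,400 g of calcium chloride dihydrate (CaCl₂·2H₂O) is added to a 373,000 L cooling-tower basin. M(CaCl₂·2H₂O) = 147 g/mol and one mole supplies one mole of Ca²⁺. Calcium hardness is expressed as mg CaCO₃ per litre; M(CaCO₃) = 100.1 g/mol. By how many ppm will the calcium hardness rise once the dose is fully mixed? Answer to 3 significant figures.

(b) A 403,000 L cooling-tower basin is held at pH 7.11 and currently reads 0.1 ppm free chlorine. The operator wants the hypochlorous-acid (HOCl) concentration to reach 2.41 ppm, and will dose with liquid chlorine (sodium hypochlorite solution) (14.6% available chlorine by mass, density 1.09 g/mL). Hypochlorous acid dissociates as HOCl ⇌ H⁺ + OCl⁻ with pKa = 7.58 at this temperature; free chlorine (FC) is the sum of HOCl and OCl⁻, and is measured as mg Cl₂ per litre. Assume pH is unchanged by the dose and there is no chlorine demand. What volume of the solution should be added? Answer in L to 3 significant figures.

(a) Moles of Ca²⁺: 36,400 g ÷ 147 g/mol = 247.6 mol.
(a) As CaCO₃: 247.6 mol × 100.1 g/mol = 24,790 g.
(a) Rise: 24,790 g / 373,000 L × 1000 = 66.45 mg/L.

(b) [OCl⁻]/[HOCl] = 10^(pH − pKa) = 10^(7.11 − 7.58) = 0.3388; fraction as HOCl = 1/(1 + 0.3388) = 0.7469.
(b) Free chlorine required for 2.41 ppm HOCl: 2.41 / 0.7469 = 3.227 ppm.
(b) FC to add: 3.227 − 0.1 = 3.127 mg/L as Cl₂.
(b) Cl₂ equivalent: 3.127 mg/L × 403,000 L = 1260 g.
(b) Product at 14.6% available Cl: 1260 / 0.146 = 8630 g.
(b) Volume: 8630 g ÷ 1.09 g/mL = 7918 mL.

(a) 66.5 ppm; (b) 7.92 L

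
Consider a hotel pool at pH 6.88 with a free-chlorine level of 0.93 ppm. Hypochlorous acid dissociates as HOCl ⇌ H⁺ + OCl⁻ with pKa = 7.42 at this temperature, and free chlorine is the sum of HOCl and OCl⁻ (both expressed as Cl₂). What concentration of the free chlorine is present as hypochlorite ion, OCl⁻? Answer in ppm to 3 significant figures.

[OCl⁻]/[HOCl] = 10^(pH − pKa) = 10^(6.88 − 7.42) = 10^-0.54 = 0.2884.
Fraction as HOCl = 1 / (1 + 0.2884) = 0.7762.
OCl⁻ = (1 − 0.7762) × 0.93 ppm = 0.2082 ppm.

0.208 ppm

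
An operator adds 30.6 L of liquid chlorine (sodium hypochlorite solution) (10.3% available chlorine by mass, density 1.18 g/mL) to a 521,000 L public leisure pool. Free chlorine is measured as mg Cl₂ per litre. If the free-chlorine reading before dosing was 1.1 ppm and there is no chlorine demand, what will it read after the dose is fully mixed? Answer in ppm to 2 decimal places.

8.24 ppm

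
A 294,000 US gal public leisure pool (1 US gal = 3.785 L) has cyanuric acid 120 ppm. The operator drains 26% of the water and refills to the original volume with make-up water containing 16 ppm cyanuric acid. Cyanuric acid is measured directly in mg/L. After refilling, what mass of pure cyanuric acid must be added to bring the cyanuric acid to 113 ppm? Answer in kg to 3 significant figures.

Volume: 294,000 US gal × 3.785 L/gal = 1,112,790 L.
After draining 26% and refilling: 120 × 0.74 + 16 × 0.26 = 92.96 ppm.
Deficit to target: 113 − 92.96 = 20.04 mg/L.
Mass: 20.04 mg/L × 1,112,790 L = 22,300 g cyanuric acid.

22.3 kg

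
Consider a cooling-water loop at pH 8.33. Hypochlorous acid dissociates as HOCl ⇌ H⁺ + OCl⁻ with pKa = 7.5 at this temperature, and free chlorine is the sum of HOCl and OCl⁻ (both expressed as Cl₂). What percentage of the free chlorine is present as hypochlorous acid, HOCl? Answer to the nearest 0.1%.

[OCl⁻]/[HOCl] = 10^(pH − pKa) = 10^(8.33 − 7.5) = 10^0.83 = 6.761.
Fraction as HOCl = 1 / (1 + 6.761) = 0.1289.

12.9%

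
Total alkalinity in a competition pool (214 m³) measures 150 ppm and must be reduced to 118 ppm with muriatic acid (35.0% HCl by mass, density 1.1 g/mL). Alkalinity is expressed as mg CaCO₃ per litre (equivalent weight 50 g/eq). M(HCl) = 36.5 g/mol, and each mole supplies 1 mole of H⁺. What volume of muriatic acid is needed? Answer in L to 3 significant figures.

Volume: 214 m³ = 214,000 L.
Alkalinity to neutralize: (150 − 118) = 32 mg/L as CaCO₃ × 214,000 L = 6848 g as CaCO₃.
Equivalents of H⁺ required: 6848 ÷ 50 g/eq = 137 eq = 137 mol HCl.
Mass of HCl: 137 × 36.5 = 4999 g.
Mass of 35.0% solution: 4999 / 0.35 = 14,280 g.
Volume: 14,280 g ÷ 1.1 g/mL = 12,980 mL.

13.0 L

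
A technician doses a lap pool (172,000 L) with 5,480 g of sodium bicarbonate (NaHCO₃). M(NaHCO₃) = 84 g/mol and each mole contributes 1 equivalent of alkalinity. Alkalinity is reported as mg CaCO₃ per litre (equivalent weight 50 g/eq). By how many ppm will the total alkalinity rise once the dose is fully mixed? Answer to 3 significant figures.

Moles of NaHCO₃: 5,480 g ÷ 84 g/mol = 65.24 mol → 65.24 eq of alkalinity.
As CaCO₃: 65.24 eq × 50 g/eq = 3262 g.
Rise: 3262 g / 172,000 L × 1000 = 18.96 mg/L.

19.0 ppm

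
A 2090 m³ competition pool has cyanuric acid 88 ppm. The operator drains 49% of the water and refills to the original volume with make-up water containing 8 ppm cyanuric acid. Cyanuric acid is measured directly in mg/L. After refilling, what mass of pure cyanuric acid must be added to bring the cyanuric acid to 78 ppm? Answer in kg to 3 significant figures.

61.0 kg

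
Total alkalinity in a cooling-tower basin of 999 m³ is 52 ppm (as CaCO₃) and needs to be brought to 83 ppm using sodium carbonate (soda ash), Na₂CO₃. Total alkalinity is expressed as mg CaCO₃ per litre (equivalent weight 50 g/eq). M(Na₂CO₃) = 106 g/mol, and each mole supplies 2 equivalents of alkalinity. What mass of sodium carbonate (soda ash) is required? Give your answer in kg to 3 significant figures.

32.8 kg

Volume: 999 m³ = 999,000 L.
Alkalinity to add: (83 − 52) = 31 mg/L as CaCO₃ × 999,000 L = 30,970 g as CaCO₃.
Equivalents: 30,970 g ÷ 50 g/eq = 619.4 eq.
Each mole of Na₂CO₃ supplies 2 eq, so 619.4 / 2 = 309.7 mol.
Mass: 309.7 mol × 106 g/mol = 32,830 g.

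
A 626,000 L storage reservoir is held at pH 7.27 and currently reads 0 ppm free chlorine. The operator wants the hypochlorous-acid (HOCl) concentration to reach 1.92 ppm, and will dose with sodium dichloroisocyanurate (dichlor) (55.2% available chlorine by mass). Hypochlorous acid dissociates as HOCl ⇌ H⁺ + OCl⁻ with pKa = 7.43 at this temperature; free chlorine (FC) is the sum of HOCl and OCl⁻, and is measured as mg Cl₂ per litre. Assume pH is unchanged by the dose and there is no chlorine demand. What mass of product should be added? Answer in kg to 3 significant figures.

3.68 kg

[OCl⁻]/[HOCl] = 10^(pH − pKa) = 10^(7.27 − 7.43) = 0.6918; fraction as HOCl = 1/(1 + 0.6918) = 0.5911.
Free chlorine required for 1.92 ppm HOCl: 1.92 / 0.5911 = 3.248 ppm.
FC to add: 3.248 − 0 = 3.248 mg/L as Cl₂.
Cl₂ equivalent: 3.248 mg/L × 626,000 L = 2033 g.
Product at 55.2% available Cl: 2033 / 0.552 = 3684 g.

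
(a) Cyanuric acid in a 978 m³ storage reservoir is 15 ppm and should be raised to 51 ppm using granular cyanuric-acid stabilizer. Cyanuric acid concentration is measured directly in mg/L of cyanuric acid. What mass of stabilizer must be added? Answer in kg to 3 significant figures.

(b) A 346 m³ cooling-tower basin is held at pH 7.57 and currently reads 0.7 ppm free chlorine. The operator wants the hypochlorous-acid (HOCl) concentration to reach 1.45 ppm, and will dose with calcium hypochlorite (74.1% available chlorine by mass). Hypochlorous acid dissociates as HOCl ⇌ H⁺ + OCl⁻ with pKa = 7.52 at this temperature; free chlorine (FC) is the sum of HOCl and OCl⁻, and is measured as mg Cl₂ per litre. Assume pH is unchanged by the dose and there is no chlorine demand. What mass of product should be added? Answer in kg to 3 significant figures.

(a) 35.2 kg; (b) 1.11 kg

(a) Volume: 978 m³ = 978,000 L.
(a) CYA to add: (51 − 15) = 36 mg/L × 978,000 L = 35,210 g cyanuric acid.

(b) Volume: 346 m³ = 346,000 L.
(b) [OCl⁻]/[HOCl] = 10^(pH − pKa) = 10^(7.57 − 7.52) = 1.122; fraction as HOCl = 1/(1 + 1.122) = 0.4712.
(b) Free chlorine required for 1.45 ppm HOCl: 1.45 / 0.4712 = 3.077 ppm.
(b) FC to add: 3.077 − 0.7 = 2.377 mg/L as Cl₂.
(b) Cl₂ equivalent: 2.377 mg/L × 346,000 L = 822.4 g.
(b) Product at 74.1% available Cl: 822.4 / 0.741 = 1110 g.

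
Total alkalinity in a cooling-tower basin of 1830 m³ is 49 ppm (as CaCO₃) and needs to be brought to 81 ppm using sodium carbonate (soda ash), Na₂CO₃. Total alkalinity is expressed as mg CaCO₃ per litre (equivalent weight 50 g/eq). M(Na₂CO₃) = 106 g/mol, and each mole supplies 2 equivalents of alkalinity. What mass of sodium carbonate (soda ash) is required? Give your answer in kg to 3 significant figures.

62.1 kg

Volume: 1830 m³ = 1,830,000 L.
Alkalinity to add: (81 − 49) = 32 mg/L as CaCO₃ × 1,830,000 L = 58,560 g as CaCO₃.
Equivalents: 58,560 g ÷ 50 g/eq = 1171 eq.
Each mole of Na₂CO₃ supplies 2 eq, so 1171 / 2 = 585.6 mol.
Mass: 585.6 mol × 106 g/mol = 62,070 g.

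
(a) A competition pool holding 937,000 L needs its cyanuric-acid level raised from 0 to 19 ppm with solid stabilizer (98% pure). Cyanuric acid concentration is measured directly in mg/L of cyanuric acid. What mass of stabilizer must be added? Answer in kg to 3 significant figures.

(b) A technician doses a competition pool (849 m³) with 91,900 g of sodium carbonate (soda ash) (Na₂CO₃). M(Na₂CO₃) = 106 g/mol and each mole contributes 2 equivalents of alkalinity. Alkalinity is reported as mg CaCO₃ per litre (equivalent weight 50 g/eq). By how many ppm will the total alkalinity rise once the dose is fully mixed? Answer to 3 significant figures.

(a) 18.2 kg; (b) 102 ppm

(a) CYA to add: (19 − 0) = 19 mg/L × 937,000 L = 17,800 g cyanuric acid.
(a) At 98% purity: 17,800 / 0.98 = 18,170 g product.

(b) Volume: 849 m³ = 849,000 L.
(b) Moles of Na₂CO₃: 91,900 g ÷ 106 g/mol = 867 mol → 1734 eq of alkalinity.
(b) As CaCO₃: 1734 eq × 50 g/eq = 86,700 g.
(b) Rise: 86,700 g / 849,000 L × 1000 = 102.1 mg/L.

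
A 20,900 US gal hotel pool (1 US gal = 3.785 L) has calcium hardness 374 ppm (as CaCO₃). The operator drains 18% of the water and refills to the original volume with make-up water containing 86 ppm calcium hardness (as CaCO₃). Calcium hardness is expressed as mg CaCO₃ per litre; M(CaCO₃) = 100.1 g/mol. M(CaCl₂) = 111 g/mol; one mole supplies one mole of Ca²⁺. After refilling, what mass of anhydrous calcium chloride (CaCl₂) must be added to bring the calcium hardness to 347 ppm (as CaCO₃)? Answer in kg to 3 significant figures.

2.18 kg

Volume: 20,900 US gal × 3.785 L/gal = 79,106 L.
After draining 18% and refilling: 374 × 0.82 + 86 × 0.18 = 322.16 ppm.
Deficit to target: 347 − 322.16 = 24.84 mg/L.
As CaCO₃: 24.84 mg/L × 79,106 L = 1965 g; ÷ 100.1 = 19.63 mol Ca²⁺.
Mass: 19.63 × 111 = 2179 g.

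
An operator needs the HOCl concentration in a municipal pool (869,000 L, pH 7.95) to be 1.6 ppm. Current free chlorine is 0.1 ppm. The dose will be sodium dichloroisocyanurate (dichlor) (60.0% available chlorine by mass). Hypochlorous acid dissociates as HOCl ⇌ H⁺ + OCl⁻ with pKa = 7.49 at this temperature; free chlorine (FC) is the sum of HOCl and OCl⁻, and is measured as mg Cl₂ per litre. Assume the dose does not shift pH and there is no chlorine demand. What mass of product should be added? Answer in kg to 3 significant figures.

8.86 kg

[OCl⁻]/[HOCl] = 10^(pH − pKa) = 10^(7.95 − 7.49) = 2.884; fraction as HOCl = 1/(1 + 2.884) = 0.2575.
Free chlorine required for 1.6 ppm HOCl: 1.6 / 0.2575 = 6.214 ppm.
FC to add: 6.214 − 0.1 = 6.114 mg/L as Cl₂.
Cl₂ equivalent: 6.114 mg/L × 869,000 L = 5313 g.
Product at 60.0% available Cl: 5313 / 0.6 = 8856 g.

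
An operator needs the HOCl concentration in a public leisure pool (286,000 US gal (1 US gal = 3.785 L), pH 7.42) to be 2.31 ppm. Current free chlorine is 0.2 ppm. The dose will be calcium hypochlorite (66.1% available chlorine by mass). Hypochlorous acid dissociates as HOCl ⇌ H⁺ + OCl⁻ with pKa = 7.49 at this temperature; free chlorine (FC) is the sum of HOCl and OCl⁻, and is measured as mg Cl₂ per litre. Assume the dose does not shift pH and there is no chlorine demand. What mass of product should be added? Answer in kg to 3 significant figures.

6.68 kg

Volume: 286,000 US gal × 3.785 L/gal = 1,082,510 L.
[OCl⁻]/[HOCl] = 10^(pH − pKa) = 10^(7.42 − 7.49) = 0.8511; fraction as HOCl = 1/(1 + 0.8511) = 0.5402.
Free chlorine required for 2.31 ppm HOCl: 2.31 / 0.5402 = 4.276 ppm.
FC to add: 4.276 − 0.2 = 4.076 mg/L as Cl₂.
Cl₂ equivalent: 4.076 mg/L × 1,082,510 L = 4412 g.
Product at 66.1% available Cl: 4412 / 0.661 = 6675 g.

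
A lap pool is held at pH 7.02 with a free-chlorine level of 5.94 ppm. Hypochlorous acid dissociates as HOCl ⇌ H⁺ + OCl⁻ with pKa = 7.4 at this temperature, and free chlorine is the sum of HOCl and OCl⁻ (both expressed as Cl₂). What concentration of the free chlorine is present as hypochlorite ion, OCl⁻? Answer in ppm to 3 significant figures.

1.75 ppm

[OCl⁻]/[HOCl] = 10^(pH − pKa) = 10^(7.02 − 7.4) = 10^-0.38 = 0.4169.
Fraction as HOCl = 1 / (1 + 0.4169) = 0.7058.
OCl⁻ = (1 − 0.7058) × 5.94 ppm = 1.748 ppm.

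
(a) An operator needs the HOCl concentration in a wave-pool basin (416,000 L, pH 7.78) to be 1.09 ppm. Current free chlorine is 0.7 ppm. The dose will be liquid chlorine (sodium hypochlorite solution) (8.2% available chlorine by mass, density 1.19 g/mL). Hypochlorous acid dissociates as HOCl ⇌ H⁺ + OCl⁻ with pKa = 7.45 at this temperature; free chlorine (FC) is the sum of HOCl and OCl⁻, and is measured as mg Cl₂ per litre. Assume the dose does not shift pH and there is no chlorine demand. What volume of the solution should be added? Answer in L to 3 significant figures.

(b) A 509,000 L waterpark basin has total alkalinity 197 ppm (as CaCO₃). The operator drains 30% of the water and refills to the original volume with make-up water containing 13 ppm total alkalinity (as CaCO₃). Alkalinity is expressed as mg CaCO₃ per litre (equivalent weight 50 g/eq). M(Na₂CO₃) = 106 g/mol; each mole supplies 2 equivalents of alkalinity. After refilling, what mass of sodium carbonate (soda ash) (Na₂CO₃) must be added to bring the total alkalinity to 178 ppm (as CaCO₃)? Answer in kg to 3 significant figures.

(a) 11.6 L; (b) 19.5 kg

(a) [OCl⁻]/[HOCl] = 10^(pH − pKa) = 10^(7.78 − 7.45) = 2.138; fraction as HOCl = 1/(1 + 2.138) = 0.3187.
(a) Free chlorine required for 1.09 ppm HOCl: 1.09 / 0.3187 = 3.42 ppm.
(a) FC to add: 3.42 − 0.7 = 2.72 mg/L as Cl₂.
(a) Cl₂ equivalent: 2.72 mg/L × 416,000 L = 1132 g.
(a) Product at 8.2% available Cl: 1132 / 0.082 = 13,800 g.
(a) Volume: 13,800 g ÷ 1.19 g/mL = 11,600 mL.

(b) After draining 30% and refilling: 197 × 0.70 + 13 × 0.30 = 141.8 ppm.
(b) Deficit to target: 178 − 141.8 = 36.2 mg/L.
(b) As CaCO₃: 36.2 mg/L × 509,000 L = 18,430 g; ÷ 50 g/eq ÷ 2 = 184.3 mol Na₂CO₃.
(b) Mass: 184.3 × 106 = 19,530 g.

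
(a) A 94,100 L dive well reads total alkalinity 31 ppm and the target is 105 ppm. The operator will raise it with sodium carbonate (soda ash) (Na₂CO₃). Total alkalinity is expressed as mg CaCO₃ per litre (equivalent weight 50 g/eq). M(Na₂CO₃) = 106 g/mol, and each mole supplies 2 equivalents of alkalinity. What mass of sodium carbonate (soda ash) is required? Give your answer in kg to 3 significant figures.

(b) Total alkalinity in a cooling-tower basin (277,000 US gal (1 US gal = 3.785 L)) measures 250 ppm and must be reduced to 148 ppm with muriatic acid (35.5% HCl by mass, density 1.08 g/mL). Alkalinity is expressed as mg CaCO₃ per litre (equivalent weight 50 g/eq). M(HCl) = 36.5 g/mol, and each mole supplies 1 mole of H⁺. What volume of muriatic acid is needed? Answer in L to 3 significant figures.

(a) 7.38 kg; (b) 204 L

(a) Alkalinity to add: (105 − 31) = 74 mg/L as CaCO₃ × 94,100 L = 6963 g as CaCO₃.
(a) Equivalents: 6963 g ÷ 50 g/eq = 139.3 eq.
(a) Each mole of Na₂CO₃ supplies 2 eq, so 139.3 / 2 = 69.63 mol.
(a) Mass: 69.63 mol × 106 g/mol = 7381 g.

(b) Volume: 277,000 US gal × 3.785 L/gal = 1,048,445 L.
(b) Alkalinity to neutralize: (250 − 148) = 102 mg/L as CaCO₃ × 1,048,445 L = 106,900 g as CaCO₃.
(b) Equivalents of H⁺ required: 106,900 ÷ 50 g/eq = 2139 eq = 2139 mol HCl.
(b) Mass of HCl: 2139 × 36.5 = 78,070 g.
(b) Mass of 35.5% solution: 78,070 / 0.355 = 219,900 g.
(b) Volume: 219,900 g ÷ 1.08 g/mL = 203,600 mL.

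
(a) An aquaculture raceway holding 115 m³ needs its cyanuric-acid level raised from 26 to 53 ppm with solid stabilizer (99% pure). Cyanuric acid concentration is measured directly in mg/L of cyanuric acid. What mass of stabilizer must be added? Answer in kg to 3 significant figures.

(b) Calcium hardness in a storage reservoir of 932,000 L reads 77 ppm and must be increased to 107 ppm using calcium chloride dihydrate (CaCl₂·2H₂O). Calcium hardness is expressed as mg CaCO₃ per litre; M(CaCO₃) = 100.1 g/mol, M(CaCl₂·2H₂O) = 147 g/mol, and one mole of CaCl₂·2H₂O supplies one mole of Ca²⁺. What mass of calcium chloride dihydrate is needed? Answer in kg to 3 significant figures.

(a) Volume: 115 m³ = 115,000 L.
(a) CYA to add: (53 − 26) = 27 mg/L × 115,000 L = 3105 g cyanuric acid.
(a) At 99% purity: 3105 / 0.99 = 3136 g product.

(b) Hardness to add: (107 − 77) = 30 mg/L as CaCO₃ × 932,000 L = 27,960 g as CaCO₃.
(b) Moles of Ca²⁺ (1 mol Ca²⁺ ≡ 1 mol CaCO₃): 27,960 / 100.1 g/mol = 279.3 mol.
(b) Mass of CaCl₂·2H₂O: 279.3 × 147 = 41,060 g.

(a) 3.14 kg; (b) 41.1 kg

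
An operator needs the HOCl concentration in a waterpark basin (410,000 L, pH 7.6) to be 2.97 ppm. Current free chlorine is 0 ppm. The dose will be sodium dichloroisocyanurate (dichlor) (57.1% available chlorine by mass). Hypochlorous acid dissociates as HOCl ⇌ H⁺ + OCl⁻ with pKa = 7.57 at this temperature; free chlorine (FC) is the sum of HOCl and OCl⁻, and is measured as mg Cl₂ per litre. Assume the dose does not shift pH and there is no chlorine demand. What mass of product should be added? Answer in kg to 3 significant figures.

4.42 kg

[OCl⁻]/[HOCl] = 10^(pH − pKa) = 10^(7.6 − 7.57) = 1.072; fraction as HOCl = 1/(1 + 1.072) = 0.4827.
Free chlorine required for 2.97 ppm HOCl: 2.97 / 0.4827 = 6.152 ppm.
FC to add: 6.152 − 0 = 6.152 mg/L as Cl₂.
Cl₂ equivalent: 6.152 mg/L × 410,000 L = 2522 g.
Product at 57.1% available Cl: 2522 / 0.571 = 4418 g.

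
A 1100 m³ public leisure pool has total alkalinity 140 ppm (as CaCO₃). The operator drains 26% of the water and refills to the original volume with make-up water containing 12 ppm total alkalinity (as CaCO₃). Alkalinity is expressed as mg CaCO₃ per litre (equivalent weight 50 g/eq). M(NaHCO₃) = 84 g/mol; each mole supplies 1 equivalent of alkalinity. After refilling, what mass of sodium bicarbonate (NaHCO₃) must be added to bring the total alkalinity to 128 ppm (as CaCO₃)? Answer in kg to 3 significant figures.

39.3 kg

Volume: 1100 m³ = 1,100,000 L.
After draining 26% and refilling: 140 × 0.74 + 12 × 0.26 = 106.72 ppm.
Deficit to target: 128 − 106.72 = 21.28 mg/L.
As CaCO₃: 21.28 mg/L × 1,100,000 L = 23,410 g; ÷ 50 g/eq ÷ 1 = 468.2 mol NaHCO₃.
Mass: 468.2 × 84 = 39,330 g.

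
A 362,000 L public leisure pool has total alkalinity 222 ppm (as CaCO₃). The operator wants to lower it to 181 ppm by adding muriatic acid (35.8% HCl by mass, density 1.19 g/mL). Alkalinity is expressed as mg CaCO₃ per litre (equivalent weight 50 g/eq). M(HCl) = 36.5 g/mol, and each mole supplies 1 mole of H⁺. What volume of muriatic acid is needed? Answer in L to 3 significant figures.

25.4 L

Alkalinity to neutralize: (222 − 181) = 41 mg/L as CaCO₃ × 362,000 L = 14,840 g as CaCO₃.
Equivalents of H⁺ required: 14,840 ÷ 50 g/eq = 296.8 eq = 296.8 mol HCl.
Mass of HCl: 296.8 × 36.5 = 10,830 g.
Mass of 35.8% solution: 10,830 / 0.358 = 30,260 g.
Volume: 30,260 g ÷ 1.19 g/mL = 25,430 mL.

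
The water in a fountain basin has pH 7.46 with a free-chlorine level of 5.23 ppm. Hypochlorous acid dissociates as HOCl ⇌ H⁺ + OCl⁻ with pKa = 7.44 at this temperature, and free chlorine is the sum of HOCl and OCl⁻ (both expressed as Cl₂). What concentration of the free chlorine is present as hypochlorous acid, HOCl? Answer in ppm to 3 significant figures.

[OCl⁻]/[HOCl] = 10^(pH − pKa) = 10^(7.46 − 7.44) = 10^0.02 = 1.047.
Fraction as HOCl = 1 / (1 + 1.047) = 0.4885.
HOCl = 0.4885 × 5.23 ppm = 2.555 ppm.

2.55 ppm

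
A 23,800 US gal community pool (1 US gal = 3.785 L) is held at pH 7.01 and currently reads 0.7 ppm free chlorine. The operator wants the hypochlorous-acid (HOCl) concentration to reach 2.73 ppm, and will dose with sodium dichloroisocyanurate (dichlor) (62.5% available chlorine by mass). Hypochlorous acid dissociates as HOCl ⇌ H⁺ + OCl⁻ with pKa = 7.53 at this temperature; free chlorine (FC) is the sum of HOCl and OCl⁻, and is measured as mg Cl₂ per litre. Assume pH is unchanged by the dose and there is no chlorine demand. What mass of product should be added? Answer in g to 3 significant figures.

411 g

Volume: 23,800 US gal × 3.785 L/gal = 90,083 L.
[OCl⁻]/[HOCl] = 10^(pH − pKa) = 10^(7.01 − 7.53) = 0.302; fraction as HOCl = 1/(1 + 0.302) = 0.7681.
Free chlorine required for 2.73 ppm HOCl: 2.73 / 0.7681 = 3.554 ppm.
FC to add: 3.554 − 0.7 = 2.854 mg/L as Cl₂.
Cl₂ equivalent: 2.854 mg/L × 90,083 L = 257.1 g.
Product at 62.5% available Cl: 257.1 / 0.625 = 411.4 g.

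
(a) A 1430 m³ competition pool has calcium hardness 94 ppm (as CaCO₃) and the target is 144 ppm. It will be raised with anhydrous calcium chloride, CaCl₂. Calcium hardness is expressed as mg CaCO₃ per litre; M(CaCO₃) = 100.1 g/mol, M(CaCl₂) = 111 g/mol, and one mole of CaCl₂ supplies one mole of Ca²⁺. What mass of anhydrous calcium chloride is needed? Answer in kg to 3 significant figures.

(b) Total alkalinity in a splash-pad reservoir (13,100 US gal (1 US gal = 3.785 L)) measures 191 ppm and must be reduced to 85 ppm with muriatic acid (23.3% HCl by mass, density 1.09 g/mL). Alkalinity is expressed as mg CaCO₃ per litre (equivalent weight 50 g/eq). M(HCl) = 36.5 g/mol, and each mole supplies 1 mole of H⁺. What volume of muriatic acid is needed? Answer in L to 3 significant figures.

(a) Volume: 1430 m³ = 1,430,000 L.
(a) Hardness to add: (144 − 94) = 50 mg/L as CaCO₃ × 1,430,000 L = 71,500 g as CaCO₃.
(a) Moles of Ca²⁺ (1 mol Ca²⁺ ≡ 1 mol CaCO₃): 71,500 / 100.1 g/mol = 714.3 mol.
(a) Mass of CaCl₂: 714.3 × 111 = 79,290 g.

(b) Volume: 13,100 US gal × 3.785 L/gal = 49,584 L.
(b) Alkalinity to neutralize: (191 − 85) = 106 mg/L as CaCO₃ × 49,584 L = 5256 g as CaCO₃.
(b) Equivalents of H⁺ required: 5256 ÷ 50 g/eq = 105.1 eq = 105.1 mol HCl.
(b) Mass of HCl: 105.1 × 36.5 = 3837 g.
(b) Mass of 23.3% solution: 3837 / 0.233 = 16,470 g.
(b) Volume: 16,470 g ÷ 1.09 g/mL = 15,110 mL.

(a) 79.3 kg; (b) 15.1 L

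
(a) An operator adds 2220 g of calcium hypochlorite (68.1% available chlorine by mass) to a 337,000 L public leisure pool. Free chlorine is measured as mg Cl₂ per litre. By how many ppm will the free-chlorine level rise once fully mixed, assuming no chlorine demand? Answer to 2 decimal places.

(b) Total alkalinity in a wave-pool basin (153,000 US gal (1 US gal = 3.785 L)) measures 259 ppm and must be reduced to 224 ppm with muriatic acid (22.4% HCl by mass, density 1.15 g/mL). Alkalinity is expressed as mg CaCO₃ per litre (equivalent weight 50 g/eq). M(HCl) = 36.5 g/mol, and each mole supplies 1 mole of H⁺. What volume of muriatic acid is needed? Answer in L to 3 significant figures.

(a) Available chlorine delivered: 2220 g × 0.681 = 1512 g as Cl₂.
(a) Concentration rise: 1512 g / 337,000 L = 4.486 mg/L = 4.49 ppm.

(b) Volume: 153,000 US gal × 3.785 L/gal = 579,105 L.
(b) Alkalinity to neutralize: (259 − 224) = 35 mg/L as CaCO₃ × 579,105 L = 20,270 g as CaCO₃.
(b) Equivalents of H⁺ required: 20,270 ÷ 50 g/eq = 405.4 eq = 405.4 mol HCl.
(b) Mass of HCl: 405.4 × 36.5 = 14,800 g.
(b) Mass of 22.4% solution: 14,800 / 0.224 = 66,050 g.
(b) Volume: 66,050 g ÷ 1.15 g/mL = 57,440 mL.

(a) 4.49 ppm; (b) 57.4 L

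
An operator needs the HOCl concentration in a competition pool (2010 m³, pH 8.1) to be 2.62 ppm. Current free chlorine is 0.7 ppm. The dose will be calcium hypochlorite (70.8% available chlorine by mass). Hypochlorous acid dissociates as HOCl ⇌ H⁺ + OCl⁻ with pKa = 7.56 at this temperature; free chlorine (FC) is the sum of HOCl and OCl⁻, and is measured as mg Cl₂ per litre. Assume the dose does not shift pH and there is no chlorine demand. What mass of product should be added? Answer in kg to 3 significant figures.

31.2 kg

Volume: 2010 m³ = 2,010,000 L.
[OCl⁻]/[HOCl] = 10^(pH − pKa) = 10^(8.1 − 7.56) = 3.467; fraction as HOCl = 1/(1 + 3.467) = 0.2238.
Free chlorine required for 2.62 ppm HOCl: 2.62 / 0.2238 = 11.7 ppm.
FC to add: 11.7 − 0.7 = 11 mg/L as Cl₂.
Cl₂ equivalent: 11 mg/L × 2,010,000 L = 22,120 g.
Product at 70.8% available Cl: 22,120 / 0.708 = 31,240 g.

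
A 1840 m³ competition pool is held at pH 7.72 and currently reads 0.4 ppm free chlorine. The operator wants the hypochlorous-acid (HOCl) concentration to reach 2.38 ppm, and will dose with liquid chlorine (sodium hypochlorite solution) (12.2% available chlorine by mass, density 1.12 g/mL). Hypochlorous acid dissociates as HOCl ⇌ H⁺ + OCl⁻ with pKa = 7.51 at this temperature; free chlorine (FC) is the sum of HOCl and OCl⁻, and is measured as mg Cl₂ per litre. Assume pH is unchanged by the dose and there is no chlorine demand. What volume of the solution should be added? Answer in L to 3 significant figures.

Volume: 1840 m³ = 1,840,000 L.
[OCl⁻]/[HOCl] = 10^(pH − pKa) = 10^(7.72 − 7.51) = 1.622; fraction as HOCl = 1/(1 + 1.622) = 0.3814.
Free chlorine required for 2.38 ppm HOCl: 2.38 / 0.3814 = 6.24 ppm.
FC to add: 6.24 − 0.4 = 5.84 mg/L as Cl₂.
Cl₂ equivalent: 5.84 mg/L × 1,840,000 L = 10,750 g.
Product at 12.2% available Cl: 10,750 / 0.122 = 88,080 g.
Volume: 88,080 g ÷ 1.12 g/mL = 78,640 mL.

78.6 L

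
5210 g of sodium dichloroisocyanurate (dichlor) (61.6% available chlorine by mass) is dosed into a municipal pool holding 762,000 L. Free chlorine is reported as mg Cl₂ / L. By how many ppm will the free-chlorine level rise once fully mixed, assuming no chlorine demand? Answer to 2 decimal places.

Available chlorine delivered: 5210 g × 0.616 = 3209 g as Cl₂.
Concentration rise: 3209 g / 762,000 L = 4.212 mg/L = 4.21 ppm.

4.21 ppm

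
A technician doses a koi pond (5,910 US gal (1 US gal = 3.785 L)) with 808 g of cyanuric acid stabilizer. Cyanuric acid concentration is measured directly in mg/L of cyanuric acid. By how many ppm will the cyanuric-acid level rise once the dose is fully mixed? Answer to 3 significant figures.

Volume: 5,910 US gal × 3.785 L/gal = 22,369 L.
Rise: 808 g / 22,369 L × 1000 = 36.12 mg/L.

36.1 ppm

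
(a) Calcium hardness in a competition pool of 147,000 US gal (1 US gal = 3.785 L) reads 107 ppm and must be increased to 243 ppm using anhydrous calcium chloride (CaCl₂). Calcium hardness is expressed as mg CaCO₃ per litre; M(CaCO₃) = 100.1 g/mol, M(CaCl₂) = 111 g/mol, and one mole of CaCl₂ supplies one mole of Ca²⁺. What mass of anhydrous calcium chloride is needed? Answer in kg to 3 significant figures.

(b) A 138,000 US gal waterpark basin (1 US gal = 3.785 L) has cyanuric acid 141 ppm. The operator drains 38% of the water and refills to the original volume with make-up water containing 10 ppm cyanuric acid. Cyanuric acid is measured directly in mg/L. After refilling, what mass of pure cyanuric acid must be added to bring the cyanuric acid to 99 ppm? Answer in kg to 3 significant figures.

(a) 83.9 kg; (b) 4.06 kg

(a) Volume: 147,000 US gal × 3.785 L/gal = 556,395 L.
(a) Hardness to add: (243 − 107) = 136 mg/L as CaCO₃ × 556,395 L = 75,670 g as CaCO₃.
(a) Moles of Ca²⁺ (1 mol Ca²⁺ ≡ 1 mol CaCO₃): 75,670 / 100.1 g/mol = 755.9 mol.
(a) Mass of CaCl₂: 755.9 × 111 = 83,910 g.

(b) Volume: 138,000 US gal × 3.785 L/gal = 522,330 L.
(b) After draining 38% and refilling: 141 × 0.62 + 10 × 0.38 = 91.22 ppm.
(b) Deficit to target: 99 − 91.22 = 7.78 mg/L.
(b) Mass: 7.78 mg/L × 522,330 L = 4064 g cyanuric acid.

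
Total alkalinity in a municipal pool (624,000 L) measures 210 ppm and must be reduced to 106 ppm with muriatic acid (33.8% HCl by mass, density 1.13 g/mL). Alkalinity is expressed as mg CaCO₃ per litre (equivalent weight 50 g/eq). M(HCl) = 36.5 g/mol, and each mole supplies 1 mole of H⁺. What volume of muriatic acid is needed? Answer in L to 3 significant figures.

124 L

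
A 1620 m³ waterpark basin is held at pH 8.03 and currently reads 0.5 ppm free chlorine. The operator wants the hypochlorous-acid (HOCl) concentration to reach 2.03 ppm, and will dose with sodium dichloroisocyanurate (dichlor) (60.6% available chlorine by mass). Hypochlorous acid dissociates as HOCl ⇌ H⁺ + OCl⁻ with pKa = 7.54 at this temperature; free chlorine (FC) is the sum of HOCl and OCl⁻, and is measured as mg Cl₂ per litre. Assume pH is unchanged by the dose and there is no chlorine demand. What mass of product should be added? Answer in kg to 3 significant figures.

20.9 kg

Volume: 1620 m³ = 1,620,000 L.
[OCl⁻]/[HOCl] = 10^(pH − pKa) = 10^(8.03 − 7.54) = 3.09; fraction as HOCl = 1/(1 + 3.09) = 0.2445.
Free chlorine required for 2.03 ppm HOCl: 2.03 / 0.2445 = 8.303 ppm.
FC to add: 8.303 − 0.5 = 7.803 mg/L as Cl₂.
Cl₂ equivalent: 7.803 mg/L × 1,620,000 L = 12,640 g.
Product at 60.6% available Cl: 12,640 / 0.606 = 20,860 g.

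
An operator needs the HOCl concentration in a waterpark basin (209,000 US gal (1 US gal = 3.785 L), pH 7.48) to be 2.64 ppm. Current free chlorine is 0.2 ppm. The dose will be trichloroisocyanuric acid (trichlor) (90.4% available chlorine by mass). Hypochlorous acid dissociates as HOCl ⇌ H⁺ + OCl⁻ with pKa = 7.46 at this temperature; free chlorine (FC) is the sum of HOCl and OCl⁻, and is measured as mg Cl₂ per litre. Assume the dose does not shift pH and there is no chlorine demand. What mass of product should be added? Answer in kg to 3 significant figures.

Volume: 209,000 US gal × 3.785 L/gal = 791,065 L.
[OCl⁻]/[HOCl] = 10^(pH − pKa) = 10^(7.48 − 7.46) = 1.047; fraction as HOCl = 1/(1 + 1.047) = 0.4885.
Free chlorine required for 2.64 ppm HOCl: 2.64 / 0.4885 = 5.404 ppm.
FC to add: 5.404 − 0.2 = 5.204 mg/L as Cl₂.
Cl₂ equivalent: 5.204 mg/L × 791,065 L = 4117 g.
Product at 90.4% available Cl: 4117 / 0.904 = 4554 g.

4.55 kg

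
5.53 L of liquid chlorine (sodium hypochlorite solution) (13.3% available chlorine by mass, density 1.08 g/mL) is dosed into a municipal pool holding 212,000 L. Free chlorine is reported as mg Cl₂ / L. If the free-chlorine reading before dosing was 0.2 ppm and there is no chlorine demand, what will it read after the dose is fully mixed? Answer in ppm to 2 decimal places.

Mass of solution: 5.53 L × 1000 mL/L × 1.08 g/mL = 5972 g.
Available chlorine delivered: 5972 g × 0.133 = 794.3 g as Cl₂.
Concentration rise: 794.3 g / 212,000 L = 3.747 mg/L = 3.75 ppm.
Final FC: 0.2 + 3.75 = 3.95 ppm.

3.95 ppm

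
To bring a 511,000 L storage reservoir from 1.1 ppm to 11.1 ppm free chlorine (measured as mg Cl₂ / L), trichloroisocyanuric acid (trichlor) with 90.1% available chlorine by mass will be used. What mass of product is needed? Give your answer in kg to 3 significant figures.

Chlorine deficit: 11.1 − 1.1 = 10 ppm = 10 mg/L as Cl₂.
Cl₂ equivalent needed: 10 mg/L × 511,000 L = 5,110,000 mg = 5110 g.
Product at 90.1% available chlorine: 5110 / 0.901 = 5671 g.

5.67 kg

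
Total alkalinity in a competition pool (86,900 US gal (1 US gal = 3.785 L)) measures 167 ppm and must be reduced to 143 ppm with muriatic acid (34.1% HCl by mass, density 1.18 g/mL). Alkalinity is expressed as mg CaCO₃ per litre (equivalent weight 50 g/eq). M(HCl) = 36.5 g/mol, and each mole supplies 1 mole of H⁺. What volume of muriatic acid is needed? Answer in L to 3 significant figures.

14.3 L

Volume: 86,900 US gal × 3.785 L/gal = 328,916 L.
Alkalinity to neutralize: (167 − 143) = 24 mg/L as CaCO₃ × 328,916 L = 7894 g as CaCO₃.
Equivalents of H⁺ required: 7894 ÷ 50 g/eq = 157.9 eq = 157.9 mol HCl.
Mass of HCl: 157.9 × 36.5 = 5763 g.
Mass of 34.1% solution: 5763 / 0.341 = 16,900 g.
Volume: 16,900 g ÷ 1.18 g/mL = 14,320 mL.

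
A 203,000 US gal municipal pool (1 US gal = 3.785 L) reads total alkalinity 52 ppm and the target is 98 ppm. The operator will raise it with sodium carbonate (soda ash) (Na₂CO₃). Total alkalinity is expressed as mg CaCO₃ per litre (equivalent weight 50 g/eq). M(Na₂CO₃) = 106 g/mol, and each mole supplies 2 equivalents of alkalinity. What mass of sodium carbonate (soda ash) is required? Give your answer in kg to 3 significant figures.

37.5 kg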